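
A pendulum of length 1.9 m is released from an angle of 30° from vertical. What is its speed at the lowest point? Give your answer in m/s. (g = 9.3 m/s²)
h = L(1 − cosθ) = 1.9(1 − cos30°) = 0.254552 m
v = √(2gh) = √(2·9.3·0.254552) = 2.176 m/s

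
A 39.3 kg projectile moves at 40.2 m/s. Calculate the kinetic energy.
KE = ½mv² = ½(39.3)(40.2)² = 31760 J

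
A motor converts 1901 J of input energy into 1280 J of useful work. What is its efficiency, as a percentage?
η = W_out/W_in = 1280/1901 = 67.33%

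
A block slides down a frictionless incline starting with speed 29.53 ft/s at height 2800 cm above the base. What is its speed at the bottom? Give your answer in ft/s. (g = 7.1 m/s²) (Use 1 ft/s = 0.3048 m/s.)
Convert to SI: v₀ = 9.00074 m/s, h = 28.0 m
½mv₀² + mgh = ½mv² ⇒ v = √(v₀² + 2gh) = √(9.00074² + 2·7.1·28.0) = 21.8772 m/s = 71.78 ft/s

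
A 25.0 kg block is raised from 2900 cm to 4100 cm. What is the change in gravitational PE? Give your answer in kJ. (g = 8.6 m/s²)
Convert to SI: m = 25.0 kg, Δh = 12.0 m
ΔPE = mgΔh = (25.0)(8.6)(12.0) = 2580.0 J = 2.58 kJ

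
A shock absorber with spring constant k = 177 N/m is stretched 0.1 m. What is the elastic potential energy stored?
PE = ½kx² = ½(177)(0.1)² = 0.885 J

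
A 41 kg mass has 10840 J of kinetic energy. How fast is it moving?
v = √(2·KE/m) = √(2·10840/41) = 23.0 m/s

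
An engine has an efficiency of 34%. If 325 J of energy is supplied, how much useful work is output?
W_out = η·W_in = 0.34·325 = 110.5 J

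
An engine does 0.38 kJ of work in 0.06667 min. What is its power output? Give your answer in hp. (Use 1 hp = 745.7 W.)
Convert to SI: W = 380.0 J, t = 4.0002 s
P = W/t = 380.0/4.0002 = 94.9953 W = 0.1274 hp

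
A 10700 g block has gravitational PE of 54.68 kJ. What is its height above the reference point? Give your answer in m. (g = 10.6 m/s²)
Convert to SI: m = 10.7 kg, PE = 54680.0 J
h = PE/(mg) = 54680.0/(10.7·10.6) = 482.1 m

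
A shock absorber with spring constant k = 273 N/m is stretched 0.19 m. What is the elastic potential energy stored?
PE = ½kx² = ½(273)(0.19)² = 4.928 J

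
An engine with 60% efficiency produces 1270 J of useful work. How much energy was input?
W_in = W_out/η = 1270/0.6 = 2117 J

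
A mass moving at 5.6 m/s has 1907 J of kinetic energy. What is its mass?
m = 2·KE/v² = 2·1907/(5.6)² = 121.6 kg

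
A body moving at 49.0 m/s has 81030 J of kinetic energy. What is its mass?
m = 2·KE/v² = 2·81030/(49.0)² = 67.5 kg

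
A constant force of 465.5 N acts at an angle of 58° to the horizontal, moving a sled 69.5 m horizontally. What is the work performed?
W = F·d·cosθ = (465.5)(69.5)cos(58°) = 17140 J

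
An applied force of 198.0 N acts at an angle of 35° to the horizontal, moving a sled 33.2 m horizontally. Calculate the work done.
W = F·d·cosθ = (198.0)(33.2)cos(35°) = 5385 J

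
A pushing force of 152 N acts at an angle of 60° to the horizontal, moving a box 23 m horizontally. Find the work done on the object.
W = F·d·cosθ = (152)(23)cos(60°) = 1748 J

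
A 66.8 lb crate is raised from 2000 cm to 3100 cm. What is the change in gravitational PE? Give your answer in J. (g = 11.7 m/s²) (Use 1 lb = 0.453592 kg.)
Convert to SI: m = 30.2999 kg, Δh = 11.0 m
ΔPE = mgΔh = (30.2999)(11.7)(11.0) = 3900 J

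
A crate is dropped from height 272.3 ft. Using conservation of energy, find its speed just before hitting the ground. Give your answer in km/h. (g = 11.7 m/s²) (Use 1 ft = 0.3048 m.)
Convert to SI: h = 82.997 m
mgh = ½mv² ⇒ v = √(2gh) = √(2·11.7·82.997) = 44.0696 m/s = 158.7 km/h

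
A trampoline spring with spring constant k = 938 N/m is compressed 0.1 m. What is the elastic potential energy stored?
PE = ½kx² = ½(938)(0.1)² = 4.69 J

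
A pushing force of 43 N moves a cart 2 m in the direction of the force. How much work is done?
W = F·d = (43)(2) = 86.0 J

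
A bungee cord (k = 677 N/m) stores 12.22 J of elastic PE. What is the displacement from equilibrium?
x = √(2·PE/k) = √(2·12.22/677) = 0.19 m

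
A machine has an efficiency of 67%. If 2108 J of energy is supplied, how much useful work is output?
W_out = η·W_in = 0.67·2108 = 1412.36 J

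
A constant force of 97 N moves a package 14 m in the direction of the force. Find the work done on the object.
W = F·d = (97)(14) = 1358 J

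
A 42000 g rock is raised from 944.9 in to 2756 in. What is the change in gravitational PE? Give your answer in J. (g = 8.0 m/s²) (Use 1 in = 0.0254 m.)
Convert to SI: m = 42.0 kg, Δh = 46.0019 m
ΔPE = mgΔh = (42.0)(8.0)(46.0019) = 15460 J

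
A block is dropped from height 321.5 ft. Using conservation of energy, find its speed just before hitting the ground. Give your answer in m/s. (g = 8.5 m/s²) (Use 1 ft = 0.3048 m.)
Convert to SI: h = 97.9932 m
mgh = ½mv² ⇒ v = √(2gh) = √(2·8.5·97.9932) = 40.82 m/s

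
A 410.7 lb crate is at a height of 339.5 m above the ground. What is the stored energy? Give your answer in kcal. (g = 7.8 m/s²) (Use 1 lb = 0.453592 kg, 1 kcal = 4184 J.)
Convert to SI: m = 186.29 kg, h = 339.5 m
PE = mgh = (186.29)(7.8)(339.5) = 493315 J = 117.9 kcal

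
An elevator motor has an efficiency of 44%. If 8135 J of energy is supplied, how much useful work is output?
W_out = η·W_in = 0.44·8135 = 3579.4 J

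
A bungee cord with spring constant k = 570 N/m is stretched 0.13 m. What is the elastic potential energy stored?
PE = ½kx² = ½(570)(0.13)² = 4.817 J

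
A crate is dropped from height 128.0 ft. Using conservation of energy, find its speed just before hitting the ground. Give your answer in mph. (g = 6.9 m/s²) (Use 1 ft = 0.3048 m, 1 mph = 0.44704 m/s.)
Convert to SI: h = 39.0144 m
mgh = ½mv² ⇒ v = √(2gh) = √(2·6.9·39.0144) = 23.2034 m/s = 51.9 mph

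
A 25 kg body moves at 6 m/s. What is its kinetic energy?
KE = ½mv² = ½(25)(6)² = 450.0 J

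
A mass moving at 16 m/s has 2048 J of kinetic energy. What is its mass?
m = 2·KE/v² = 2·2048/(16)² = 16.0 kg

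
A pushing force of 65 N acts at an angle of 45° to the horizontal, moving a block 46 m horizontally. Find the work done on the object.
W = F·d·cosθ = (65)(46)cos(45°) = 2114 J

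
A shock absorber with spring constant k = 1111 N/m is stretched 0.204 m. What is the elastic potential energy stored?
PE = ½kx² = ½(1111)(0.204)² = 23.12 J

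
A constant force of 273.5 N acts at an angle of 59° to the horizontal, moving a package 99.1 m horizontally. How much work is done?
W = F·d·cosθ = (273.5)(99.1)cos(59°) = 13960 J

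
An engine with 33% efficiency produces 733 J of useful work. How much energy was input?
W_in = W_out/η = 733/0.33 = 2221 J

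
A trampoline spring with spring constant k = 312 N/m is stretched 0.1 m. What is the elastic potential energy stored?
PE = ½kx² = ½(312)(0.1)² = 1.56 J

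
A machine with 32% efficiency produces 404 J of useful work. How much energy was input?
W_in = W_out/η = 404/0.32 = 1263 J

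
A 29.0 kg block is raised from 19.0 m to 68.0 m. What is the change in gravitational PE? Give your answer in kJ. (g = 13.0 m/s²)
ΔPE = mgΔh = (29.0)(13.0)(49.0) = 18473.0 J = 18.47 kJ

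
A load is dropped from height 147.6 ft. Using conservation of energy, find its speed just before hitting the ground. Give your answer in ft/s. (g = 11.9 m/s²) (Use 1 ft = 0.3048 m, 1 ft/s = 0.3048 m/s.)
Convert to SI: h = 44.9885 m
mgh = ½mv² ⇒ v = √(2gh) = √(2·11.9·44.9885) = 32.7219 m/s = 107.4 ft/s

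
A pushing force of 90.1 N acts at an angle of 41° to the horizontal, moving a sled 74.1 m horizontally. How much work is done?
W = F·d·cosθ = (90.1)(74.1)cos(41°) = 5039 J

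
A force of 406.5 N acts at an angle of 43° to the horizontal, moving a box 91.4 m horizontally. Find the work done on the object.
W = F·d·cosθ = (406.5)(91.4)cos(43°) = 27170 J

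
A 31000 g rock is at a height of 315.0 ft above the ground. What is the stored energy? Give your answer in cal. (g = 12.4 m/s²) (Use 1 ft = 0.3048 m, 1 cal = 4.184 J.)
Convert to SI: m = 31.0 kg, h = 96.012 m
PE = mgh = (31.0)(12.4)(96.012) = 36907.0 J = 8821 cal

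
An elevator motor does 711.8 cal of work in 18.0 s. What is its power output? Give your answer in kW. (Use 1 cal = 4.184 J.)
Convert to SI: W = 2978.17 J, t = 18.0 s
P = W/t = 2978.17/18.0 = 165.454 W = 0.1655 kW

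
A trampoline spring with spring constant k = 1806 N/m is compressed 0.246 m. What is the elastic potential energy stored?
PE = ½kx² = ½(1806)(0.246)² = 54.65 J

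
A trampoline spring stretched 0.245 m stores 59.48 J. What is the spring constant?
k = 2·PE/x² = 2·59.48/(0.245)² = 1982 N/m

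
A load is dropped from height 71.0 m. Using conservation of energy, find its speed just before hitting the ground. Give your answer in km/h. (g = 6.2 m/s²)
mgh = ½mv² ⇒ v = √(2gh) = √(2·6.2·71.0) = 29.6715 m/s = 106.8 km/h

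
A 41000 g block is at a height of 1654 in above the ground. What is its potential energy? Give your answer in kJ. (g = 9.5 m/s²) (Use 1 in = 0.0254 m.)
Convert to SI: m = 41.0 kg, h = 42.0116 m
PE = mgh = (41.0)(9.5)(42.0116) = 16363.5 J = 16.36 kJ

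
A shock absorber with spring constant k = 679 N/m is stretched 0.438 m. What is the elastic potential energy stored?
PE = ½kx² = ½(679)(0.438)² = 65.13 J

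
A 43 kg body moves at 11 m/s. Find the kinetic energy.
KE = ½mv² = ½(43)(11)² = 2601.5 J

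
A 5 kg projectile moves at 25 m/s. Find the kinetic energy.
KE = ½mv² = ½(5)(25)² = 1562.5 J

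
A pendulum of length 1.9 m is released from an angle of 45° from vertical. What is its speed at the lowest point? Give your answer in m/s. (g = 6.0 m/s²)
h = L(1 − cosθ) = 1.9(1 − cos45°) = 0.556497 m
v = √(2gh) = √(2·6.0·0.556497) = 2.584 m/s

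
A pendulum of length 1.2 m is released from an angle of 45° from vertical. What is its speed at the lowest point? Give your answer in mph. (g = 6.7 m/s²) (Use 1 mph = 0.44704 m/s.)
h = L(1 − cosθ) = 1.2(1 − cos45°) = 0.351472 m
v = √(2gh) = √(2·6.7·0.351472) = 2.17019 m/s = 4.855 mph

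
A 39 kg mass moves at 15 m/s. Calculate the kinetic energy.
KE = ½mv² = ½(39)(15)² = 4387.5 J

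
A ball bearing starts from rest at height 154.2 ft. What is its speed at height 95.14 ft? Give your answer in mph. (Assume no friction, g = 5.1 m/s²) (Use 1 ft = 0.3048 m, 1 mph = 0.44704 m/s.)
Convert to SI: h₁−h₂ = 18.0015 m
mgh₁ = mgh₂ + ½mv² ⇒ v = √(2g(h₁−h₂)) = √(2·5.1·18.0015) = 13.5505 m/s = 30.31 mph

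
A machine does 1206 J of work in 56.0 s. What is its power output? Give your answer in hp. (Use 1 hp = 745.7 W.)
P = W/t = 1206.0/56.0 = 21.5357 W = 0.02888 hp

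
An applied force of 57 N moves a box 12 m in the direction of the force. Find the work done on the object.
W = F·d = (57)(12) = 684.0 J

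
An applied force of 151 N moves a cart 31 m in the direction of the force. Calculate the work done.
W = F·d = (151)(31) = 4681 J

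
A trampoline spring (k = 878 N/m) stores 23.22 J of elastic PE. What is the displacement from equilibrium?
x = √(2·PE/k) = √(2·23.22/878) = 0.23 m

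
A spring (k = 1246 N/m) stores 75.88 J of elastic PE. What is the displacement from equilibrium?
x = √(2·PE/k) = √(2·75.88/1246) = 0.349 m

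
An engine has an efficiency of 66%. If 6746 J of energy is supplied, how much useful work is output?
W_out = η·W_in = 0.66·6746 = 4452.36 J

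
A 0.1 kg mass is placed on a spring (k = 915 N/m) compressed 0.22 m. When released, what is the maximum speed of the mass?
½kx² = ½mv² ⇒ v = x√(k/m) = (0.22)√(915/0.1) = 21.04 m/s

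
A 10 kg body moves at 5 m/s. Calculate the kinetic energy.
KE = ½mv² = ½(10)(5)² = 125.0 J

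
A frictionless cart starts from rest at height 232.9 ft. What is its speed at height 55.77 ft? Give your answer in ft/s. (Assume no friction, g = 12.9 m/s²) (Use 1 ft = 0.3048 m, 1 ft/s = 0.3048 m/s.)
Convert to SI: h₁−h₂ = 53.9892 m
mgh₁ = mgh₂ + ½mv² ⇒ v = √(2g(h₁−h₂)) = √(2·12.9·53.9892) = 37.3219 m/s = 122.4 ft/s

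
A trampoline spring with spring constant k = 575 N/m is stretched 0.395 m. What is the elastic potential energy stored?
PE = ½kx² = ½(575)(0.395)² = 44.86 J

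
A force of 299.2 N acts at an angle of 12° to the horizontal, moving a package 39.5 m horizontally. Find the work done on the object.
W = F·d·cosθ = (299.2)(39.5)cos(12°) = 11560 J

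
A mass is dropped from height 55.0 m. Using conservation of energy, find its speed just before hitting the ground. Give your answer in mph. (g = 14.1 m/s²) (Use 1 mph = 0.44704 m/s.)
mgh = ½mv² ⇒ v = √(2gh) = √(2·14.1·55.0) = 39.3827 m/s = 88.1 mph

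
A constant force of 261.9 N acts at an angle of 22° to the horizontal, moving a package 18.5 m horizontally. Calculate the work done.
W = F·d·cosθ = (261.9)(18.5)cos(22°) = 4492 J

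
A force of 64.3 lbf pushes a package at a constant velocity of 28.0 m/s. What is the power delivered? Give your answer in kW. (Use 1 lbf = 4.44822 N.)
Convert to SI: F = 286.021 N, v = 28.0 m/s
P = Fv = (286.021)(28.0) = 8008.58 W = 8.009 kW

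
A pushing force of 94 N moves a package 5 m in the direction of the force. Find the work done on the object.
W = F·d = (94)(5) = 470.0 J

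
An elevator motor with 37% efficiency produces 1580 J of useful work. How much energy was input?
W_in = W_out/η = 1580/0.37 = 4270 J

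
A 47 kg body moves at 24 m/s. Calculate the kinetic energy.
KE = ½mv² = ½(47)(24)² = 13536.0 J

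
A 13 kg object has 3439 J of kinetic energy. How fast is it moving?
v = √(2·KE/m) = √(2·3439/13) = 23.0 m/s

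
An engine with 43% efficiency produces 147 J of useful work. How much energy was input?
W_in = W_out/η = 147/0.43 = 341.9 J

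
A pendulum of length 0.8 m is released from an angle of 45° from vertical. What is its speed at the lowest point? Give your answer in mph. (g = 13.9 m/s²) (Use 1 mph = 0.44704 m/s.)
h = L(1 − cosθ) = 0.8(1 − cos45°) = 0.234315 m
v = √(2gh) = √(2·13.9·0.234315) = 2.55224 m/s = 5.709 mph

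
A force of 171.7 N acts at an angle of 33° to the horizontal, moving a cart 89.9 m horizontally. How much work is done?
W = F·d·cosθ = (171.7)(89.9)cos(33°) = 12950 J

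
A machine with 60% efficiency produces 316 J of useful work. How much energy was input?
W_in = W_out/η = 316/0.6 = 526.7 J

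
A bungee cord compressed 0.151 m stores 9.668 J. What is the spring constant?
k = 2·PE/x² = 2·9.668/(0.151)² = 848.0 N/m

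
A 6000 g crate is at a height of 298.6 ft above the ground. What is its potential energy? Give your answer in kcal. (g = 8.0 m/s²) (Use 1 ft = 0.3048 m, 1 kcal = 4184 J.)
Convert to SI: m = 6.0 kg, h = 91.0133 m
PE = mgh = (6.0)(8.0)(91.0133) = 4368.64 J = 1.044 kcal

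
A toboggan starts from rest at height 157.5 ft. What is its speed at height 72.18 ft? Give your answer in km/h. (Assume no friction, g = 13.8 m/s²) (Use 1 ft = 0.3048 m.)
Convert to SI: h₁−h₂ = 26.0055 m
mgh₁ = mgh₂ + ½mv² ⇒ v = √(2g(h₁−h₂)) = √(2·13.8·26.0055) = 26.7909 m/s = 96.45 km/h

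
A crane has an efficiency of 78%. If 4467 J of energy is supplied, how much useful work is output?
W_out = η·W_in = 0.78·4467 = 3484.26 J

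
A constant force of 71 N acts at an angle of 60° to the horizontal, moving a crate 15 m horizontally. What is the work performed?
W = F·d·cosθ = (71)(15)cos(60°) = 532.5 J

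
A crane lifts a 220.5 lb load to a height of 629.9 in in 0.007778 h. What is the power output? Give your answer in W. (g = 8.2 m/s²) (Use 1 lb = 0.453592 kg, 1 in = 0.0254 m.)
Convert to SI: m = 100.017 kg, h = 15.9995 m, t = 28.0008 s
P = mgh/t = (100.017)(8.2)(15.9995)/28.0008 = 468.6 W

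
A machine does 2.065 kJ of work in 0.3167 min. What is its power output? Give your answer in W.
Convert to SI: W = 2065.0 J, t = 19.002 s
P = W/t = 2065.0/19.002 = 108.7 W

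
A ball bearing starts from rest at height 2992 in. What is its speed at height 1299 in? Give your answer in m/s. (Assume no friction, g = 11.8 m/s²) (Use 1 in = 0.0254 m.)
Convert to SI: h₁−h₂ = 43.0022 m
mgh₁ = mgh₂ + ½mv² ⇒ v = √(2g(h₁−h₂)) = √(2·11.8·43.0022) = 31.86 m/s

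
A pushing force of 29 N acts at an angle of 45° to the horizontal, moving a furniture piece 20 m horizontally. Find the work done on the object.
W = F·d·cosθ = (29)(20)cos(45°) = 410.1 J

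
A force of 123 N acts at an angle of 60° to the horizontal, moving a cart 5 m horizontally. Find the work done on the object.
W = F·d·cosθ = (123)(5)cos(60°) = 307.5 J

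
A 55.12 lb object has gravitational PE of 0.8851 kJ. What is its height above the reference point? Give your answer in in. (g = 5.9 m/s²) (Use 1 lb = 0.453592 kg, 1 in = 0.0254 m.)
Convert to SI: m = 25.002 kg, PE = 885.1 J
h = PE/(mg) = 885.1/(25.002·5.9) = 6.0002 m = 236.2 in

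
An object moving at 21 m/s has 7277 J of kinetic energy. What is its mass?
m = 2·KE/v² = 2·7277/(21)² = 33.0 kg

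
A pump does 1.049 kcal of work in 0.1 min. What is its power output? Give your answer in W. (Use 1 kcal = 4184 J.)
Convert to SI: W = 4389.02 J, t = 6.0 s
P = W/t = 4389.02/6.0 = 731.5 W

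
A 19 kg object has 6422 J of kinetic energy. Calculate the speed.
v = √(2·KE/m) = √(2·6422/19) = 26.0 m/s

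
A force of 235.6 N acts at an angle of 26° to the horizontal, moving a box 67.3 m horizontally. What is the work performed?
W = F·d·cosθ = (235.6)(67.3)cos(26°) = 14250 J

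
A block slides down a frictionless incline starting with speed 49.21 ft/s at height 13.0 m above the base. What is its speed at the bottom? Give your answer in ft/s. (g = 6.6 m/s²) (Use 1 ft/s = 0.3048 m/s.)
Convert to SI: v₀ = 14.9992 m/s, h = 13.0 m
½mv₀² + mgh = ½mv² ⇒ v = √(v₀² + 2gh) = √(14.9992² + 2·6.6·13.0) = 19.9142 m/s = 65.34 ft/s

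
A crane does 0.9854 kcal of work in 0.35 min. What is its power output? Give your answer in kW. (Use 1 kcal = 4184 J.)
Convert to SI: W = 4122.91 J, t = 21.0 s
P = W/t = 4122.91/21.0 = 196.329 W = 0.1963 kW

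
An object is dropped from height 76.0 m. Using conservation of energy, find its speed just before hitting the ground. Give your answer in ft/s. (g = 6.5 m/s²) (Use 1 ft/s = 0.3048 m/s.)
mgh = ½mv² ⇒ v = √(2gh) = √(2·6.5·76.0) = 31.4325 m/s = 103.1 ft/s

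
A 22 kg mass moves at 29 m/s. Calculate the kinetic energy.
KE = ½mv² = ½(22)(29)² = 9251.0 J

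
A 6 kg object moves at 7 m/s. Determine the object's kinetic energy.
KE = ½mv² = ½(6)(7)² = 147.0 J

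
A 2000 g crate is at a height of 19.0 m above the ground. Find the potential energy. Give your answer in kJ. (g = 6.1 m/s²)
Convert to SI: m = 2.0 kg, h = 19.0 m
PE = mgh = (2.0)(6.1)(19.0) = 231.8 J = 0.2318 kJ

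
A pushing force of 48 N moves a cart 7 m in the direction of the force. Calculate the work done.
W = F·d = (48)(7) = 336.0 J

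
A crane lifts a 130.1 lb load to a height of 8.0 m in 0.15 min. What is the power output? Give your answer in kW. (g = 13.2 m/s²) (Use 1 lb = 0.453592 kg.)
Convert to SI: m = 59.0123 kg, h = 8.0 m, t = 9.0 s
P = mgh/t = (59.0123)(13.2)(8.0)/9.0 = 692.411 W = 0.6924 kW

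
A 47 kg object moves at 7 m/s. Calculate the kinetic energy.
KE = ½mv² = ½(47)(7)² = 1151.5 J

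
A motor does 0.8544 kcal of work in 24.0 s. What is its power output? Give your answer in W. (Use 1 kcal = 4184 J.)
Convert to SI: W = 3574.81 J, t = 24.0 s
P = W/t = 3574.81/24.0 = 149.0 W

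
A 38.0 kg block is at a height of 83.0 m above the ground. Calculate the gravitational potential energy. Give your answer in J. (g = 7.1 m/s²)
PE = mgh = (38.0)(7.1)(83.0) = 22390 J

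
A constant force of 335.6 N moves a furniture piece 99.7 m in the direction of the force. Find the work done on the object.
W = F·d = (335.6)(99.7) = 33460 J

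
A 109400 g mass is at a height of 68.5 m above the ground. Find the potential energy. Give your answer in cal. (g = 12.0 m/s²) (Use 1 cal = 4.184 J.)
Convert to SI: m = 109.4 kg, h = 68.5 m
PE = mgh = (109.4)(12.0)(68.5) = 89926.8 J = 21490 cal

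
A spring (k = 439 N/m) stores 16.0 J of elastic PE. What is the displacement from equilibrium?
x = √(2·PE/k) = √(2·16.0/439) = 0.27 m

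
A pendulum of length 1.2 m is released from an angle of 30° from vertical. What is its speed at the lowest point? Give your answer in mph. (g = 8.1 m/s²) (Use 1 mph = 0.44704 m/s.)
h = L(1 − cosθ) = 1.2(1 − cos30°) = 0.16077 m
v = √(2gh) = √(2·8.1·0.16077) = 1.61384 m/s = 3.61 mph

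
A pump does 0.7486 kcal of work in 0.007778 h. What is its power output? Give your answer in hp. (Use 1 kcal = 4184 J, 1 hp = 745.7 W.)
Convert to SI: W = 3132.14 J, t = 28.0008 s
P = W/t = 3132.14/28.0008 = 111.859 W = 0.15 hp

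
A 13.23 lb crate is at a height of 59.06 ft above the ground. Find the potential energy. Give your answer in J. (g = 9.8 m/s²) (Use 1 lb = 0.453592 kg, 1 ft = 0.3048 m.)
Convert to SI: m = 6.00102 kg, h = 18.0015 m
PE = mgh = (6.00102)(9.8)(18.0015) = 1059 J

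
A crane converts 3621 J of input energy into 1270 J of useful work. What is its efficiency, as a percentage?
η = W_out/W_in = 1270/3621 = 35.07%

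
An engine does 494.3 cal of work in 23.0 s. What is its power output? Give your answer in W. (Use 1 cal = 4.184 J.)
Convert to SI: W = 2068.15 J, t = 23.0 s
P = W/t = 2068.15/23.0 = 89.92 W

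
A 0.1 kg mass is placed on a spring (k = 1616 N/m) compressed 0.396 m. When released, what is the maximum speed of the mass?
½kx² = ½mv² ⇒ v = x√(k/m) = (0.396)√(1616/0.1) = 50.34 m/s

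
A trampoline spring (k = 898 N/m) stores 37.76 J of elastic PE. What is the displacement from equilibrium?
x = √(2·PE/k) = √(2·37.76/898) = 0.29 m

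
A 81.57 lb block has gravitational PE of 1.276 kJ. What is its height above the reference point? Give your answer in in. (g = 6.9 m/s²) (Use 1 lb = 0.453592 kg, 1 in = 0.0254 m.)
Convert to SI: m = 36.9995 kg, PE = 1276.0 J
h = PE/(mg) = 1276.0/(36.9995·6.9) = 4.99811 m = 196.8 in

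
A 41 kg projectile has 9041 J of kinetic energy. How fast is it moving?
v = √(2·KE/m) = √(2·9041/41) = 21.0 m/s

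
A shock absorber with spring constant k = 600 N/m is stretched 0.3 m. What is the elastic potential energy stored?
PE = ½kx² = ½(600)(0.3)² = 27.0 J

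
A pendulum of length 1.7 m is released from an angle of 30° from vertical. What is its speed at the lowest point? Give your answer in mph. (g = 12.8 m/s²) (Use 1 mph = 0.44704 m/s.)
h = L(1 − cosθ) = 1.7(1 − cos30°) = 0.227757 m
v = √(2gh) = √(2·12.8·0.227757) = 2.41466 m/s = 5.401 mph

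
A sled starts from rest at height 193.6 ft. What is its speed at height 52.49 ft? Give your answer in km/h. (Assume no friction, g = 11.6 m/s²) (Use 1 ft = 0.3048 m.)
Convert to SI: h₁−h₂ = 43.0103 m
mgh₁ = mgh₂ + ½mv² ⇒ v = √(2g(h₁−h₂)) = √(2·11.6·43.0103) = 31.5886 m/s = 113.7 km/h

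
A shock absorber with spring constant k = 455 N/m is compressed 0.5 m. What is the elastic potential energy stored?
PE = ½kx² = ½(455)(0.5)² = 56.88 J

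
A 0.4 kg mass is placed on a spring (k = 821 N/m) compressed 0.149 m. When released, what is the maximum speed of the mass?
½kx² = ½mv² ⇒ v = x√(k/m) = (0.149)√(821/0.4) = 6.75 m/s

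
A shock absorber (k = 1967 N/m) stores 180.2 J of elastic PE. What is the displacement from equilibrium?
x = √(2·PE/k) = √(2·180.2/1967) = 0.428 m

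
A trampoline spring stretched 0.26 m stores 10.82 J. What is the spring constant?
k = 2·PE/x² = 2·10.82/(0.26)² = 320.1 N/m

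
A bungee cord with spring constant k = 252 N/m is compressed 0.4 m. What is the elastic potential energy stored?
PE = ½kx² = ½(252)(0.4)² = 20.16 J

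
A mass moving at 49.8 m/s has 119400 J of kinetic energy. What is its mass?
m = 2·KE/v² = 2·119400/(49.8)² = 96.29 kg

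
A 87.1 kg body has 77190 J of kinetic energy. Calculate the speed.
v = √(2·KE/m) = √(2·77190/87.1) = 42.1 m/s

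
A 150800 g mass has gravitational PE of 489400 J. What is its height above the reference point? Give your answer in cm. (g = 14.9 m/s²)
Convert to SI: m = 150.8 kg, PE = 489400 J
h = PE/(mg) = 489400/(150.8·14.9) = 217.809 m = 21780 cm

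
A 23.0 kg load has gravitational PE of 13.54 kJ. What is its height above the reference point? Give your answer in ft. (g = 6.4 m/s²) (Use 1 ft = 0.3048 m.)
Convert to SI: m = 23.0 kg, PE = 13540.0 J
h = PE/(mg) = 13540.0/(23.0·6.4) = 91.9837 m = 301.8 ft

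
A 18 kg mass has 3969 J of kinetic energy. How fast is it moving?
v = √(2·KE/m) = √(2·3969/18) = 21.0 m/s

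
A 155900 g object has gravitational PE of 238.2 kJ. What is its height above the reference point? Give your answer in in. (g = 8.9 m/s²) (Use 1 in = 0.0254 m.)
Convert to SI: m = 155.9 kg, PE = 238200 J
h = PE/(mg) = 238200/(155.9·8.9) = 171.674 m = 6759 in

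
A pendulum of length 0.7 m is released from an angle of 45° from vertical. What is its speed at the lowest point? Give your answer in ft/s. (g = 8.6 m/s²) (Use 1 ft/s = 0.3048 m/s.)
h = L(1 − cosθ) = 0.7(1 − cos45°) = 0.205025 m
v = √(2gh) = √(2·8.6·0.205025) = 1.87788 m/s = 6.161 ft/s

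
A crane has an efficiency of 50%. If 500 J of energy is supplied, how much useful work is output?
W_out = η·W_in = 0.5·500 = 250.0 J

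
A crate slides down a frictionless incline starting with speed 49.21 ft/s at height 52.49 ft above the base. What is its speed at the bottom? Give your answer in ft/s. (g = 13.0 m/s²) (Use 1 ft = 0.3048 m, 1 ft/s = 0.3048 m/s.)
Convert to SI: v₀ = 14.9992 m/s, h = 15.999 m
½mv₀² + mgh = ½mv² ⇒ v = √(v₀² + 2gh) = √(14.9992² + 2·13.0·15.999) = 25.317 m/s = 83.06 ft/s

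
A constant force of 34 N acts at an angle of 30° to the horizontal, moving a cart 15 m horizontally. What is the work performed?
W = F·d·cosθ = (34)(15)cos(30°) = 441.7 J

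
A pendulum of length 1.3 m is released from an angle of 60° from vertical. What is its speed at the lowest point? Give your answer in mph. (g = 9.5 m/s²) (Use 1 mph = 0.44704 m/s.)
h = L(1 − cosθ) = 1.3(1 − cos60°) = 0.65 m
v = √(2gh) = √(2·9.5·0.65) = 3.51426 m/s = 7.861 mph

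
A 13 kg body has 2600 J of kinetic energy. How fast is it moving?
v = √(2·KE/m) = √(2·2600/13) = 20.0 m/s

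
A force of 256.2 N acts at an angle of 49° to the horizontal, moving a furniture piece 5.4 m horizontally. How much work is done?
W = F·d·cosθ = (256.2)(5.4)cos(49°) = 907.6 J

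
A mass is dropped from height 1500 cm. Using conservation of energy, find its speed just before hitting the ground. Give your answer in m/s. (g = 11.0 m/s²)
Convert to SI: h = 15.0 m
mgh = ½mv² ⇒ v = √(2gh) = √(2·11.0·15.0) = 18.17 m/s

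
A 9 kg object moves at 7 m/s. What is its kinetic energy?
KE = ½mv² = ½(9)(7)² = 220.5 J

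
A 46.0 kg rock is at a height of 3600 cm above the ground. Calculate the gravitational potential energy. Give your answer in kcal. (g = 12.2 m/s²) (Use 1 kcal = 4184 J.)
Convert to SI: m = 46.0 kg, h = 36.0 m
PE = mgh = (46.0)(12.2)(36.0) = 20203.2 J = 4.829 kcal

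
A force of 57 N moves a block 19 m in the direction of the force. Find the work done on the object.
W = F·d = (57)(19) = 1083 J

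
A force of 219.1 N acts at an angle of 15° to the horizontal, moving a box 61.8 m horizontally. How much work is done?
W = F·d·cosθ = (219.1)(61.8)cos(15°) = 13080 J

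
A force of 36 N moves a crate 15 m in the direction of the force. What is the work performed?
W = F·d = (36)(15) = 540.0 J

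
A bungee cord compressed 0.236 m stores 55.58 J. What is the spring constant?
k = 2·PE/x² = 2·55.58/(0.236)² = 1996 N/m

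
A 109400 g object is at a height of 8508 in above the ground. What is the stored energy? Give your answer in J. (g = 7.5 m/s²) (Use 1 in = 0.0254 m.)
Convert to SI: m = 109.4 kg, h = 216.103 m
PE = mgh = (109.4)(7.5)(216.103) = 177300 J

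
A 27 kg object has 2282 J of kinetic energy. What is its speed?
v = √(2·KE/m) = √(2·2282/27) = 13.0 m/s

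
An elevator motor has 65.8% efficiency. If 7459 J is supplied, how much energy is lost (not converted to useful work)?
W_lost = W_in(1 − η) = 7459·(1 − 0.658) = 2551 J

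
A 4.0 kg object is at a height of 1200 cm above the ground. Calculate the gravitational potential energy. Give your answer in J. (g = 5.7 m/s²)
Convert to SI: m = 4.0 kg, h = 12.0 m
PE = mgh = (4.0)(5.7)(12.0) = 273.6 J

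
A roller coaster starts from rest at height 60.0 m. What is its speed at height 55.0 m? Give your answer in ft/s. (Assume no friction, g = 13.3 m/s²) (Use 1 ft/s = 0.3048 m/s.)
mgh₁ = mgh₂ + ½mv² ⇒ v = √(2g(h₁−h₂)) = √(2·13.3·5.0) = 11.5326 m/s = 37.84 ft/s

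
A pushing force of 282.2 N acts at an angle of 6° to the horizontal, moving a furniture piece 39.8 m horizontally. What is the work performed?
W = F·d·cosθ = (282.2)(39.8)cos(6°) = 11170 J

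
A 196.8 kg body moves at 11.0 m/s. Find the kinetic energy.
KE = ½mv² = ½(196.8)(11.0)² = 11910 J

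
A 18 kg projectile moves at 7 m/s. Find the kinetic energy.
KE = ½mv² = ½(18)(7)² = 441.0 J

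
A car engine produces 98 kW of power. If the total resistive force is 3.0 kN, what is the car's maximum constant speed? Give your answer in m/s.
Convert to SI: F = 3000.0 N
P = Fv ⇒ v = P/F = 98000 W/3000.0 N = 32.67 m/s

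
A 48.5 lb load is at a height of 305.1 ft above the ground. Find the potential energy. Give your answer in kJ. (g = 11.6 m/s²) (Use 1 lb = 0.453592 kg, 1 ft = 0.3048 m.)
Convert to SI: m = 21.9992 kg, h = 92.9945 m
PE = mgh = (21.9992)(11.6)(92.9945) = 23731.3 J = 23.73 kJ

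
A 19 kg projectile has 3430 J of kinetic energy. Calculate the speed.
v = √(2·KE/m) = √(2·3430/19) = 19.0 m/s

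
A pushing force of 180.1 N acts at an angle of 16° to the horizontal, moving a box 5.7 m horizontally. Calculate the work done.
W = F·d·cosθ = (180.1)(5.7)cos(16°) = 986.8 J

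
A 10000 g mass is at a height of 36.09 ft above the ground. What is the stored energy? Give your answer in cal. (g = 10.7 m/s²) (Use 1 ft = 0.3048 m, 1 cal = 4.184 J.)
Convert to SI: m = 10.0 kg, h = 11.0002 m
PE = mgh = (10.0)(10.7)(11.0002) = 1177.02 J = 281.3 cal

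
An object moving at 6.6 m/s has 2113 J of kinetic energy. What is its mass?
m = 2·KE/v² = 2·2113/(6.6)² = 97.02 kg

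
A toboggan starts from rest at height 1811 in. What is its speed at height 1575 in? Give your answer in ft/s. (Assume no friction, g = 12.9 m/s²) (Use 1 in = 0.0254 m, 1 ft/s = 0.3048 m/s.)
Convert to SI: h₁−h₂ = 5.9944 m
mgh₁ = mgh₂ + ½mv² ⇒ v = √(2g(h₁−h₂)) = √(2·12.9·5.9944) = 12.4361 m/s = 40.8 ft/s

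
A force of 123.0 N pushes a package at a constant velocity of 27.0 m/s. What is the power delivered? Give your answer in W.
P = Fv = (123.0)(27.0) = 3321 W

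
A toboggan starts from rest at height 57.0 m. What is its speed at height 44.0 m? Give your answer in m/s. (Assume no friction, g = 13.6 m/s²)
mgh₁ = mgh₂ + ½mv² ⇒ v = √(2g(h₁−h₂)) = √(2·13.6·13.0) = 18.8 m/s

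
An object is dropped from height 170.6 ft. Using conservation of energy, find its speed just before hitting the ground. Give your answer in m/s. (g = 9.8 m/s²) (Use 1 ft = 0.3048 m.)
Convert to SI: h = 51.9989 m
mgh = ½mv² ⇒ v = √(2gh) = √(2·9.8·51.9989) = 31.92 m/s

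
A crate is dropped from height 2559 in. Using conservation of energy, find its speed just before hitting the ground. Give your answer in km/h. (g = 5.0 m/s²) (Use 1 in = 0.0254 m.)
Convert to SI: h = 64.9986 m
mgh = ½mv² ⇒ v = √(2gh) = √(2·5.0·64.9986) = 25.4948 m/s = 91.78 km/h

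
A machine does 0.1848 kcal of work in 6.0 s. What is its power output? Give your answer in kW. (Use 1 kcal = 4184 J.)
Convert to SI: W = 773.203 J, t = 6.0 s
P = W/t = 773.203/6.0 = 128.867 W = 0.1289 kW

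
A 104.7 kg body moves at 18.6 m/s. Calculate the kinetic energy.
KE = ½mv² = ½(104.7)(18.6)² = 18110 J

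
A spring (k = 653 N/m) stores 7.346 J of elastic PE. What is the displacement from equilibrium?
x = √(2·PE/k) = √(2·7.346/653) = 0.15 m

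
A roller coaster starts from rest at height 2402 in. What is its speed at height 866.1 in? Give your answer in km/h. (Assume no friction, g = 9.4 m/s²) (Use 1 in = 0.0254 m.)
Convert to SI: h₁−h₂ = 39.0119 m
mgh₁ = mgh₂ + ½mv² ⇒ v = √(2g(h₁−h₂)) = √(2·9.4·39.0119) = 27.0818 m/s = 97.49 km/h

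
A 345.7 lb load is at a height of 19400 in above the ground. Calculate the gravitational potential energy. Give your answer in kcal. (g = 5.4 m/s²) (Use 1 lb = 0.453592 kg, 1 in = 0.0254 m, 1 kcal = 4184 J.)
Convert to SI: m = 156.807 kg, h = 492.76 m
PE = mgh = (156.807)(5.4)(492.76) = 417248 J = 99.72 kcal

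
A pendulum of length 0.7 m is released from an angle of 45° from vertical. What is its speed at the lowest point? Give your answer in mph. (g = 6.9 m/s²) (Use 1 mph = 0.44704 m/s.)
h = L(1 − cosθ) = 0.7(1 − cos45°) = 0.205025 m
v = √(2gh) = √(2·6.9·0.205025) = 1.68207 m/s = 3.763 mph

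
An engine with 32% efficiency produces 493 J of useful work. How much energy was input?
W_in = W_out/η = 493/0.32 = 1541 J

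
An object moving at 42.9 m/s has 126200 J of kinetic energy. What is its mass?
m = 2·KE/v² = 2·126200/(42.9)² = 137.1 kg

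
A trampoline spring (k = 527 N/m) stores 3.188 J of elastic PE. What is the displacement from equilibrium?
x = √(2·PE/k) = √(2·3.188/527) = 0.11 m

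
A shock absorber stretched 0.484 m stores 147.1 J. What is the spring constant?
k = 2·PE/x² = 2·147.1/(0.484)² = 1256 N/m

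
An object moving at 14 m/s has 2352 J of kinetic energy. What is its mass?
m = 2·KE/v² = 2·2352/(14)² = 24.0 kg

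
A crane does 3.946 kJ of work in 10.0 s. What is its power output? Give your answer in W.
Convert to SI: W = 3946.0 J, t = 10.0 s
P = W/t = 3946.0/10.0 = 394.6 W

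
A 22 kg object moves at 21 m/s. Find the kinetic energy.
KE = ½mv² = ½(22)(21)² = 4851.0 J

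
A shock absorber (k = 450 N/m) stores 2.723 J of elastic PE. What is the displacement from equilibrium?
x = √(2·PE/k) = √(2·2.723/450) = 0.11 m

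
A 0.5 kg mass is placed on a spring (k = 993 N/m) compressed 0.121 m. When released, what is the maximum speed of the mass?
½kx² = ½mv² ⇒ v = x√(k/m) = (0.121)√(993/0.5) = 5.392 m/s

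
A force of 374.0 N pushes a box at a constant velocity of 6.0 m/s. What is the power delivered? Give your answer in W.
P = Fv = (374.0)(6.0) = 2244 W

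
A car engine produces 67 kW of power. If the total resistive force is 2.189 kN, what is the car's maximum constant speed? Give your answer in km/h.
Convert to SI: F = 2189.0 N
P = Fv ⇒ v = P/F = 67000 W/2189.0 N = 30.6076 m/s = 110.2 km/h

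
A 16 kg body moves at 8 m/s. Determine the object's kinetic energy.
KE = ½mv² = ½(16)(8)² = 512.0 J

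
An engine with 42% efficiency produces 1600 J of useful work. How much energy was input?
W_in = W_out/η = 1600/0.42 = 3810 J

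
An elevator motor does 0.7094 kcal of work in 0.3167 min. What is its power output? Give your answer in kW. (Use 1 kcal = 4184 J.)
Convert to SI: W = 2968.13 J, t = 19.002 s
P = W/t = 2968.13/19.002 = 156.201 W = 0.1562 kW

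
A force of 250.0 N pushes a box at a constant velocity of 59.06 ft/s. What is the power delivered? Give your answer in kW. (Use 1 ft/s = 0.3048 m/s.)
Convert to SI: F = 250.0 N, v = 18.0015 m/s
P = Fv = (250.0)(18.0015) = 4500.37 W = 4.5 kW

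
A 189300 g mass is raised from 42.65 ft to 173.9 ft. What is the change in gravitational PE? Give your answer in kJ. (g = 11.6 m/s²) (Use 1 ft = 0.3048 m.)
Convert to SI: m = 189.3 kg, Δh = 40.005 m
ΔPE = mgΔh = (189.3)(11.6)(40.005) = 87846.2 J = 87.85 kJ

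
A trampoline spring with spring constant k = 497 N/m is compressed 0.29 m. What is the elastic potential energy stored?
PE = ½kx² = ½(497)(0.29)² = 20.9 J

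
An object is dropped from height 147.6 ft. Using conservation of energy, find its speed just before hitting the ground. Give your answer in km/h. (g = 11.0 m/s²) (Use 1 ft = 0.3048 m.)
Convert to SI: h = 44.9885 m
mgh = ½mv² ⇒ v = √(2gh) = √(2·11.0·44.9885) = 31.4602 m/s = 113.3 km/h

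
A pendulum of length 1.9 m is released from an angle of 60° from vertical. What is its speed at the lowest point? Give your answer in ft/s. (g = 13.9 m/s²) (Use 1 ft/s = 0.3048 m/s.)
h = L(1 − cosθ) = 1.9(1 − cos60°) = 0.95 m
v = √(2gh) = √(2·13.9·0.95) = 5.13907 m/s = 16.86 ft/s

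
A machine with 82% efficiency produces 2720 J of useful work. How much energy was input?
W_in = W_out/η = 2720/0.82 = 3317 J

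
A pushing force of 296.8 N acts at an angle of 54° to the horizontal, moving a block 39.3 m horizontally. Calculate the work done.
W = F·d·cosθ = (296.8)(39.3)cos(54°) = 6856 J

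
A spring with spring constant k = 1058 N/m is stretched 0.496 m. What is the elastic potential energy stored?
PE = ½kx² = ½(1058)(0.496)² = 130.1 J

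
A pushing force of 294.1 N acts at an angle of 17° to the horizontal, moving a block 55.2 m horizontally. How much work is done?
W = F·d·cosθ = (294.1)(55.2)cos(17°) = 15520 J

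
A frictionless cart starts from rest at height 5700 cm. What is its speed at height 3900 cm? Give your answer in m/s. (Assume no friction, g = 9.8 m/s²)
Convert to SI: h₁−h₂ = 18.0 m
mgh₁ = mgh₂ + ½mv² ⇒ v = √(2g(h₁−h₂)) = √(2·9.8·18.0) = 18.78 m/s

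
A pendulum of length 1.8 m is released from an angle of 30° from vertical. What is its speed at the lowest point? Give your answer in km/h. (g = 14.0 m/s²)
h = L(1 − cosθ) = 1.8(1 − cos30°) = 0.241154 m
v = √(2gh) = √(2·14.0·0.241154) = 2.59852 m/s = 9.355 km/h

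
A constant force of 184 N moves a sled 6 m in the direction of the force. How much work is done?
W = F·d = (184)(6) = 1104 J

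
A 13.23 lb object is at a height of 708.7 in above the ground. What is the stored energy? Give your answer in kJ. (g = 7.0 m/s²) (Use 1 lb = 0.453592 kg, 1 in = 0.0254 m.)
Convert to SI: m = 6.00102 kg, h = 18.001 m
PE = mgh = (6.00102)(7.0)(18.001) = 756.17 J = 0.7562 kJ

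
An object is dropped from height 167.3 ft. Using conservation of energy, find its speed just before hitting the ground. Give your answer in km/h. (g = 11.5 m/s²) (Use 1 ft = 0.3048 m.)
Convert to SI: h = 50.993 m
mgh = ½mv² ⇒ v = √(2gh) = √(2·11.5·50.993) = 34.2468 m/s = 123.3 km/h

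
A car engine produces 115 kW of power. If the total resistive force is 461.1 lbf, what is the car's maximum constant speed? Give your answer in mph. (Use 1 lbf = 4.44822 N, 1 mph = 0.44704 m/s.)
Convert to SI: F = 2051.07 N
P = Fv ⇒ v = P/F = 115000 W/2051.07 N = 56.0682 m/s = 125.4 mph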